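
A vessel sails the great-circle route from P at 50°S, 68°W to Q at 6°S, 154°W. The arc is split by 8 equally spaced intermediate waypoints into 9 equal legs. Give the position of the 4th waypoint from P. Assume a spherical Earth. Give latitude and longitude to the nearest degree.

≈ 38°S, 118°W

The haversine formula gives a central angle δ ≈ 1.446 rad (82.8°) between the endpoints.
Interpolate at f = 4/9 with slerp weights a = sin((1−f)δ)/sin δ ≈ 0.725, b = sin(fδ)/sin δ ≈ 0.604.
p = a·p₁ + b·p₂ ≈ (-0.365, -0.696, -0.619); φ = arcsin(p_z) ≈ -38.22°, λ = atan2(p_y, p_x) ≈ -117.70°.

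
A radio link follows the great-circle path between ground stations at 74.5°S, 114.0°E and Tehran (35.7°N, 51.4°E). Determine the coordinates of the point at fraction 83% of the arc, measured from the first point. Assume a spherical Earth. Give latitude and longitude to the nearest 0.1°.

≈ 16.3°N, 56.9°E

Convert each endpoint to a unit vector on the sphere (x = cos φ cos λ, y = cos φ sin λ, z = sin φ).
The central angle between the endpoints is δ = arccos(p₁·p₂) ≈ 2.052 rad (117.5°).
Interpolate at f = 0.83 with slerp weights a = sin((1−f)δ)/sin δ ≈ 0.385, b = sin(fδ)/sin δ ≈ 1.118.
p = a·p₁ + b·p₂ ≈ (0.525, 0.804, 0.281); φ = arcsin(p_z) ≈ 16.32°, λ = atan2(p_y, p_x) ≈ 56.87°.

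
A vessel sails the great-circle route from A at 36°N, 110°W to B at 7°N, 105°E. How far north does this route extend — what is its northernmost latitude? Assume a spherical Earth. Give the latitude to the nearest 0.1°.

The great circle lies in the plane with unit normal n̂ = (p₁ × p₂)/|p₁ × p₂|.
Here n̂_z ≈ -0.568; the vertex latitude is φ_max = arccos|n̂_z| ≈ 55.4°.
Check via Clairaut: cos φ_max = |cos φ₁| · sin C = cos(36.0°)·sin(44.6°) ≈ 0.568, again giving ≈ 55.4°.

≈ 55.4°N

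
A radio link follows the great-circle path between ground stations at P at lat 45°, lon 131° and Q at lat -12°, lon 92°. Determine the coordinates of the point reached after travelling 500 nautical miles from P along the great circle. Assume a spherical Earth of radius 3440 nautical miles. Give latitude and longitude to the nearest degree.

≈ lat 39°, lon 124°

Convert each endpoint to a unit vector on the sphere (x = cos φ cos λ, y = cos φ sin λ, z = sin φ).
The central angle between the endpoints is δ = arccos(p₁·p₂) ≈ 1.170 rad (67.0°). The total great-circle distance is δ·R ≈ 1.170 × 3440 ≈ 4023 nmi, so the target fraction is f = 500/4023 ≈ 0.124.
Interpolate at f ≈ 0.124 with slerp weights a = sin((1−f)δ)/sin δ ≈ 0.928, b = sin(fδ)/sin δ ≈ 0.157.
p = a·p₁ + b·p₂ ≈ (-0.436, 0.649, 0.623); φ = arcsin(p_z) ≈ 38.57°, λ = atan2(p_y, p_x) ≈ 123.88°.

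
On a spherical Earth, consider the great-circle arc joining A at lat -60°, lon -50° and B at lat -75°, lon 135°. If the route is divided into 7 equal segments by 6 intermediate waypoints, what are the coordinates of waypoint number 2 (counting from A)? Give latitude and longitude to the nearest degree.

≈ lat -73°, lon -51°

Write both endpoints as unit vectors p₁, p₂ with components (cos φ cos λ, cos φ sin λ, sin φ).
The central angle between the endpoints is δ = arccos(p₁·p₂) ≈ 0.785 rad (45.0°).
Interpolate at f = 2/7 with slerp weights a = sin((1−f)δ)/sin δ ≈ 0.752, b = sin(fδ)/sin δ ≈ 0.315.
p = a·p₁ + b·p₂ ≈ (0.184, -0.231, -0.955); φ = arcsin(p_z) ≈ -72.83°, λ = atan2(p_y, p_x) ≈ -51.38°.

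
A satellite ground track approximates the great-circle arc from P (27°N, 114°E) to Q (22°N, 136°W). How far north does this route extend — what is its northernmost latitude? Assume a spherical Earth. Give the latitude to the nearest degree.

≈ 39°N

The great circle lies in the plane with unit normal n̂ = (p₁ × p₂)/|p₁ × p₂|.
Here n̂_z ≈ +0.781; the vertex latitude is φ_max = arccos|n̂_z| ≈ 38.6°.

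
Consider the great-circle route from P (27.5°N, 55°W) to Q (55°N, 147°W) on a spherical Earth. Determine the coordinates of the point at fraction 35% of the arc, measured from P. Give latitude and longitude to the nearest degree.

≈ (45°N, 76°W)

Convert each endpoint to a unit vector on the sphere (x = cos φ cos λ, y = cos φ sin λ, z = sin φ).
The central angle between the endpoints is δ = arccos(p₁·p₂) ≈ 1.202 rad (68.9°).
Interpolate at f = 0.35 with slerp weights a = sin((1−f)δ)/sin δ ≈ 0.755, b = sin(fδ)/sin δ ≈ 0.438.
p = a·p₁ + b·p₂ ≈ (0.173, -0.685, 0.707); φ = arcsin(p_z) ≈ 45.01°, λ = atan2(p_y, p_x) ≈ -75.79°.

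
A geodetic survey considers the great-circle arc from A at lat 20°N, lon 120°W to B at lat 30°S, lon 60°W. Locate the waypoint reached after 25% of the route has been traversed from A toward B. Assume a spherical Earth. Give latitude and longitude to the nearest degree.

Convert each endpoint to a unit vector on the sphere (x = cos φ cos λ, y = cos φ sin λ, z = sin φ).
The central angle between the endpoints is δ = arccos(p₁·p₂) ≈ 1.333 rad (76.4°).
Interpolate at f = 0.25 with slerp weights a = sin((1−f)δ)/sin δ ≈ 0.866, b = sin(fδ)/sin δ ≈ 0.337.
p = a·p₁ + b·p₂ ≈ (-0.261, -0.957, 0.128); φ = arcsin(p_z) ≈ 7.34°, λ = atan2(p_y, p_x) ≈ -105.26°.

≈ lat 7°N, lon 105°W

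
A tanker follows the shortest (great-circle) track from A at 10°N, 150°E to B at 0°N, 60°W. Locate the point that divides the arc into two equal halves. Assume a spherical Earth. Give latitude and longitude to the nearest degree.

≈ 19°N, 133°W

From cos δ = sin φ₁ sin φ₂ + cos φ₁ cos φ₂ cos Δλ, the central angle is δ ≈ 2.592 rad (148.5°).
Interpolate at f = 1/2 with slerp weights a = sin((1−f)δ)/sin δ ≈ 1.843, b = sin(fδ)/sin δ ≈ 1.843.
p = a·p₁ + b·p₂ ≈ (-0.650, -0.689, 0.320); φ = arcsin(p_z) ≈ 18.67°, λ = atan2(p_y, p_x) ≈ -133.36°.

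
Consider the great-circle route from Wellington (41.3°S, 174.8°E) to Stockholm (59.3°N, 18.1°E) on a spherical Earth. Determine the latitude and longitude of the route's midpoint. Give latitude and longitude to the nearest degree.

From cos δ = sin φ₁ sin φ₂ + cos φ₁ cos φ₂ cos Δλ, the central angle is δ ≈ 2.738 rad (156.9°).
Interpolate at f = 1/2 with slerp weights a = sin((1−f)δ)/sin δ ≈ 2.497, b = sin(fδ)/sin δ ≈ 2.497.
p = a·p₁ + b·p₂ ≈ (-0.656, 0.566, 0.499); φ = arcsin(p_z) ≈ 29.93°, λ = atan2(p_y, p_x) ≈ 139.23°.

≈ (30°N, 139°E)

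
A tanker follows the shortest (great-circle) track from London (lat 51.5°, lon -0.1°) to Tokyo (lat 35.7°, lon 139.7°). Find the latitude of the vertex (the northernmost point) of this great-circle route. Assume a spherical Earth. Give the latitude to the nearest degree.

The great circle lies in the plane with unit normal n̂ = (p₁ × p₂)/|p₁ × p₂|.
Here n̂_z ≈ +0.327; the vertex latitude is φ_max = arccos|n̂_z| ≈ 70.9°.
Check via Clairaut: cos φ_max = |cos φ₁| · sin C = cos(51.5°)·sin(31.7°) ≈ 0.327, again giving ≈ 70.9°.

≈ 71°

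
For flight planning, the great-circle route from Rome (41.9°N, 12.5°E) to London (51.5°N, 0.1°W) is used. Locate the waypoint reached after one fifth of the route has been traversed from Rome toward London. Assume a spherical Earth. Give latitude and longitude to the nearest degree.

Convert each endpoint to a unit vector on the sphere (x = cos φ cos λ, y = cos φ sin λ, z = sin φ).
The central angle between the endpoints is δ = arccos(p₁·p₂) ≈ 0.225 rad (12.9°).
Interpolate at f = 1/5 with slerp weights a = sin((1−f)δ)/sin δ ≈ 0.802, b = sin(fδ)/sin δ ≈ 0.202.
p = a·p₁ + b·p₂ ≈ (0.709, 0.129, 0.694); φ = arcsin(p_z) ≈ 43.92°, λ = atan2(p_y, p_x) ≈ 10.32°.

≈ (44°N, 10°E)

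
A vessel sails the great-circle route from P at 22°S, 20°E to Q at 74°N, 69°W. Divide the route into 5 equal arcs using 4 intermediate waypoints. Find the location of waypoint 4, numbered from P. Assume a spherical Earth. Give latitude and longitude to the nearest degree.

≈ 61°N, 18°W

Convert each endpoint to a unit vector on the sphere (x = cos φ cos λ, y = cos φ sin λ, z = sin φ).
The central angle between the endpoints is δ = arccos(p₁·p₂) ≈ 1.934 rad (110.8°).
Interpolate at f = 4/5 with slerp weights a = sin((1−f)δ)/sin δ ≈ 0.404, b = sin(fδ)/sin δ ≈ 1.070.
p = a·p₁ + b·p₂ ≈ (0.457, -0.147, 0.877); φ = arcsin(p_z) ≈ 61.28°, λ = atan2(p_y, p_x) ≈ -17.84°.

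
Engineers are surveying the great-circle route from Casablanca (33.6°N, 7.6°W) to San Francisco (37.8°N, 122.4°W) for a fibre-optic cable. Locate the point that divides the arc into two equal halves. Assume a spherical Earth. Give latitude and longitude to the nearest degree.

≈ 53°N, 63°W

Write both endpoints as unit vectors p₁, p₂ with components (cos φ cos λ, cos φ sin λ, sin φ).
The central angle between the endpoints is δ = arccos(p₁·p₂) ≈ 1.508 rad (86.4°).
Interpolate at f = 1/2 with slerp weights a = sin((1−f)δ)/sin δ ≈ 0.686, b = sin(fδ)/sin δ ≈ 0.686.
p = a·p₁ + b·p₂ ≈ (0.276, -0.533, 0.800); φ = arcsin(p_z) ≈ 53.11°, λ = atan2(p_y, p_x) ≈ -62.64°.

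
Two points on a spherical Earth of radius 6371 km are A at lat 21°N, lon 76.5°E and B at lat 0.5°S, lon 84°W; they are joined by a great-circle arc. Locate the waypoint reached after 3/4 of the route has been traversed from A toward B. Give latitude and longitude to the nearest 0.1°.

From cos δ = sin φ₁ sin φ₂ + cos φ₁ cos φ₂ cos Δλ, the central angle is δ ≈ 2.653 rad (152.0°).
Interpolate at f = 3/4 with slerp weights a = sin((1−f)δ)/sin δ ≈ 1.312, b = sin(fδ)/sin δ ≈ 1.947.
p = a·p₁ + b·p₂ ≈ (0.490, -0.745, 0.453); φ = arcsin(p_z) ≈ 26.96°, λ = atan2(p_y, p_x) ≈ -56.68°.

≈ lat 27.0°N, lon 56.7°W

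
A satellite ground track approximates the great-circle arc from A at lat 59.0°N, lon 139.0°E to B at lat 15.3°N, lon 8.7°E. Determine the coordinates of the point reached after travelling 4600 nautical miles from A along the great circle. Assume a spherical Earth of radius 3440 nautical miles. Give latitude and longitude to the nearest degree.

Convert each endpoint to a unit vector on the sphere (x = cos φ cos λ, y = cos φ sin λ, z = sin φ).
The central angle between the endpoints is δ = arccos(p₁·p₂) ≈ 1.666 rad (95.5°). The total great-circle distance is δ·R ≈ 1.666 × 3440 ≈ 5731 nmi, so the target fraction is f = 4600/5731 ≈ 0.803.
Interpolate at f ≈ 0.803 with slerp weights a = sin((1−f)δ)/sin δ ≈ 0.324, b = sin(fδ)/sin δ ≈ 0.977.
p = a·p₁ + b·p₂ ≈ (0.806, 0.252, 0.536); φ = arcsin(p_z) ≈ 32.41°, λ = atan2(p_y, p_x) ≈ 17.38°.

≈ lat 32°N, lon 17°E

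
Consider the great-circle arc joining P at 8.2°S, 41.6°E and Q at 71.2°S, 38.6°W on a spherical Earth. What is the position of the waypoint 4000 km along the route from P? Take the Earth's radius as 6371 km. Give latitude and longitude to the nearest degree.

≈ 42°S, 27°E

Convert each endpoint to a unit vector on the sphere (x = cos φ cos λ, y = cos φ sin λ, z = sin φ).
The central angle between the endpoints is δ = arccos(p₁·p₂) ≈ 1.380 rad (79.1°). The total great-circle distance is δ·R ≈ 1.380 × 6371 ≈ 8794 km, so the target fraction is f = 4000/8794 ≈ 0.455.
Interpolate at f ≈ 0.455 with slerp weights a = sin((1−f)δ)/sin δ ≈ 0.696, b = sin(fδ)/sin δ ≈ 0.598.
p = a·p₁ + b·p₂ ≈ (0.666, 0.337, -0.666); φ = arcsin(p_z) ≈ -41.73°, λ = atan2(p_y, p_x) ≈ 26.85°.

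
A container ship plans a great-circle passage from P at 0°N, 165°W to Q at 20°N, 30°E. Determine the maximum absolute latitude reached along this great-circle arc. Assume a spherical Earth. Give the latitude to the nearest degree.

The great circle lies in the plane with unit normal n̂ = (p₁ × p₂)/|p₁ × p₂|.
Here n̂_z ≈ -0.580; the vertex latitude is φ_max = arccos|n̂_z| ≈ 54.6°.

≈ 55°N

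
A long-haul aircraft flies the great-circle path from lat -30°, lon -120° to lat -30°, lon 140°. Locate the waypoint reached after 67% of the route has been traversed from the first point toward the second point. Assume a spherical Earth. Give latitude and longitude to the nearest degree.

Convert each endpoint to a unit vector on the sphere (x = cos φ cos λ, y = cos φ sin λ, z = sin φ).
The central angle between the endpoints is δ = arccos(p₁·p₂) ≈ 1.451 rad (83.1°).
Interpolate at f = 0.67 with slerp weights a = sin((1−f)δ)/sin δ ≈ 0.464, b = sin(fδ)/sin δ ≈ 0.832.
p = a·p₁ + b·p₂ ≈ (-0.753, 0.115, -0.648); φ = arcsin(p_z) ≈ -40.39°, λ = atan2(p_y, p_x) ≈ 171.30°.

≈ lat -40°, lon 171°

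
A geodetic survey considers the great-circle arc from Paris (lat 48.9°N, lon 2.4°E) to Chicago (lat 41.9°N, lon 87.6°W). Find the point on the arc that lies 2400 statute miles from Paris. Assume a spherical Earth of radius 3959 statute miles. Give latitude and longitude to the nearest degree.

Convert each endpoint to a unit vector on the sphere (x = cos φ cos λ, y = cos φ sin λ, z = sin φ).
The central angle between the endpoints is δ = arccos(p₁·p₂) ≈ 1.043 rad (59.8°). The total great-circle distance is δ·R ≈ 1.043 × 3959 ≈ 4131 mi, so the target fraction is f = 2400/4131 ≈ 0.581.
Interpolate at f ≈ 0.581 with slerp weights a = sin((1−f)δ)/sin δ ≈ 0.490, b = sin(fδ)/sin δ ≈ 0.659.
p = a·p₁ + b·p₂ ≈ (0.342, -0.477, 0.810); φ = arcsin(p_z) ≈ 54.05°, λ = atan2(p_y, p_x) ≈ -54.32°.

≈ lat 54°N, lon 54°W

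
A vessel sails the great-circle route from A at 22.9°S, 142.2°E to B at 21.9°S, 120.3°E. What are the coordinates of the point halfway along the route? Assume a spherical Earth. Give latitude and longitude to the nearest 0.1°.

≈ 22.8°S, 131.2°E

Convert each endpoint to a unit vector on the sphere (x = cos φ cos λ, y = cos φ sin λ, z = sin φ).
The central angle between the endpoints is δ = arccos(p₁·p₂) ≈ 0.353 rad (20.3°).
Interpolate at f = 1/2 with slerp weights a = sin((1−f)δ)/sin δ ≈ 0.508, b = sin(fδ)/sin δ ≈ 0.508.
p = a·p₁ + b·p₂ ≈ (-0.607, 0.694, -0.387); φ = arcsin(p_z) ≈ -22.77°, λ = atan2(p_y, p_x) ≈ 131.21°.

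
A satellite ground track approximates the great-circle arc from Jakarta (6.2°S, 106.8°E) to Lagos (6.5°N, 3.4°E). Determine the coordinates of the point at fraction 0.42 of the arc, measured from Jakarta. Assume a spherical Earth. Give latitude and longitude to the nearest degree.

From cos δ = sin φ₁ sin φ₂ + cos φ₁ cos φ₂ cos Δλ, the central angle is δ ≈ 1.814 rad (104.0°).
Interpolate at f = 0.42 with slerp weights a = sin((1−f)δ)/sin δ ≈ 0.895, b = sin(fδ)/sin δ ≈ 0.711.
p = a·p₁ + b·p₂ ≈ (0.448, 0.894, -0.016); φ = arcsin(p_z) ≈ -0.92°, λ = atan2(p_y, p_x) ≈ 63.36°.

≈ 1°S, 63°E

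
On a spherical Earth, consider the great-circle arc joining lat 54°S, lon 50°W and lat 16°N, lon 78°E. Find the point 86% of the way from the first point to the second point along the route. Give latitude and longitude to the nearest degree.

≈ lat 1°N, lon 68°E

The haversine formula gives a central angle δ ≈ 2.178 rad (124.8°) between the endpoints.
Interpolate at f = 0.86 with slerp weights a = sin((1−f)δ)/sin δ ≈ 0.366, b = sin(fδ)/sin δ ≈ 1.163.
p = a·p₁ + b·p₂ ≈ (0.371, 0.928, 0.025); φ = arcsin(p_z) ≈ 1.41°, λ = atan2(p_y, p_x) ≈ 68.24°.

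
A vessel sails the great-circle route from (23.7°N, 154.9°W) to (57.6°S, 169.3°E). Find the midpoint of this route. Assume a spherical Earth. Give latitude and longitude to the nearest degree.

The haversine formula gives a central angle δ ≈ 1.512 rad (86.6°) between the endpoints.
Interpolate at f = 1/2 with slerp weights a = sin((1−f)δ)/sin δ ≈ 0.687, b = sin(fδ)/sin δ ≈ 0.687.
p = a·p₁ + b·p₂ ≈ (-0.932, -0.199, -0.304); φ = arcsin(p_z) ≈ -17.70°, λ = atan2(p_y, p_x) ≈ -167.97°.

≈ (18°S, 168°W)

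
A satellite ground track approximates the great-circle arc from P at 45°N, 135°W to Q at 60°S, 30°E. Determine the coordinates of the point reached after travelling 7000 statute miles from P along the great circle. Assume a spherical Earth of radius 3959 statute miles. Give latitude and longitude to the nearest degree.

From cos δ = sin φ₁ sin φ₂ + cos φ₁ cos φ₂ cos Δλ, the central angle is δ ≈ 2.837 rad (162.5°). The total great-circle distance is δ·R ≈ 2.837 × 3959 ≈ 11230 mi, so the target fraction is f = 7000/11230 ≈ 0.623.
Interpolate at f ≈ 0.623 with slerp weights a = sin((1−f)δ)/sin δ ≈ 2.920, b = sin(fδ)/sin δ ≈ 3.267.
p = a·p₁ + b·p₂ ≈ (-0.045, -0.643, -0.764); φ = arcsin(p_z) ≈ -49.84°, λ = atan2(p_y, p_x) ≈ -94.04°.

≈ 50°S, 94°W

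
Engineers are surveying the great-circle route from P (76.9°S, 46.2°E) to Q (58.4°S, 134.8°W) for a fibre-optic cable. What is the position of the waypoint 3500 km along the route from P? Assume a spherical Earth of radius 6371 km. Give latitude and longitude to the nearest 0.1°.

≈ (71.6°S, 135.0°W)

The haversine formula gives a central angle δ ≈ 0.780 rad (44.7°) between the endpoints. The total great-circle distance is δ·R ≈ 0.780 × 6371 ≈ 4970 km, so the target fraction is f = 3500/4970 ≈ 0.704.
Interpolate at f ≈ 0.704 with slerp weights a = sin((1−f)δ)/sin δ ≈ 0.325, b = sin(fδ)/sin δ ≈ 0.742.
p = a·p₁ + b·p₂ ≈ (-0.223, -0.223, -0.949); φ = arcsin(p_z) ≈ -71.62°, λ = atan2(p_y, p_x) ≈ -135.03°.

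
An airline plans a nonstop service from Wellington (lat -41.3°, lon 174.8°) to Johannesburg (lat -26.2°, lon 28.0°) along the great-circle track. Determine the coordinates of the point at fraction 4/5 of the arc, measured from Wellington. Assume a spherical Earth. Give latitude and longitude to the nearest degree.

The haversine formula gives a central angle δ ≈ 1.847 rad (105.8°) between the endpoints.
Interpolate at f = 4/5 with slerp weights a = sin((1−f)δ)/sin δ ≈ 0.375, b = sin(fδ)/sin δ ≈ 1.035.
p = a·p₁ + b·p₂ ≈ (0.539, 0.461, -0.705); φ = arcsin(p_z) ≈ -44.80°, λ = atan2(p_y, p_x) ≈ 40.56°.

≈ lat -45°, lon 41°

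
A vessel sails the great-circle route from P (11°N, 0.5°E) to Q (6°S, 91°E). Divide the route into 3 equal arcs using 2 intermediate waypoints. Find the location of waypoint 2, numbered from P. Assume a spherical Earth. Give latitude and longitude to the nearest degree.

Convert each endpoint to a unit vector on the sphere (x = cos φ cos λ, y = cos φ sin λ, z = sin φ).
The central angle between the endpoints is δ = arccos(p₁·p₂) ≈ 1.599 rad (91.6°).
Interpolate at f = 2/3 with slerp weights a = sin((1−f)δ)/sin δ ≈ 0.508, b = sin(fδ)/sin δ ≈ 0.876.
p = a·p₁ + b·p₂ ≈ (0.484, 0.875, 0.005); φ = arcsin(p_z) ≈ 0.31°, λ = atan2(p_y, p_x) ≈ 61.06°.

≈ (0°N, 61°E)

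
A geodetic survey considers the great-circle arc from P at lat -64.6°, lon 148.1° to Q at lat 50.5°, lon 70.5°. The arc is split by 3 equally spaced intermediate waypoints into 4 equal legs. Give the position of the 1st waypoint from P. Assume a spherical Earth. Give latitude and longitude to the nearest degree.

From cos δ = sin φ₁ sin φ₂ + cos φ₁ cos φ₂ cos Δλ, the central angle is δ ≈ 2.263 rad (129.7°).
Interpolate at f = 1/4 with slerp weights a = sin((1−f)δ)/sin δ ≈ 1.289, b = sin(fδ)/sin δ ≈ 0.697.
p = a·p₁ + b·p₂ ≈ (-0.321, 0.710, -0.627); φ = arcsin(p_z) ≈ -38.81°, λ = atan2(p_y, p_x) ≈ 114.36°.

≈ lat -39°, lon 114°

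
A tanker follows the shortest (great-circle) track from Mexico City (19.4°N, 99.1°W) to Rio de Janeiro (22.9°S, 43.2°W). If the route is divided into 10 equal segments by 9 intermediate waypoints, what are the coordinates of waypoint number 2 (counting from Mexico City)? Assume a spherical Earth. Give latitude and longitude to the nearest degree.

≈ 11°N, 88°W

From cos δ = sin φ₁ sin φ₂ + cos φ₁ cos φ₂ cos Δλ, the central angle is δ ≈ 1.205 rad (69.0°).
Interpolate at f = 2/10 with slerp weights a = sin((1−f)δ)/sin δ ≈ 0.880, b = sin(fδ)/sin δ ≈ 0.256.
p = a·p₁ + b·p₂ ≈ (0.040, -0.980, 0.193); φ = arcsin(p_z) ≈ 11.11°, λ = atan2(p_y, p_x) ≈ -87.64°.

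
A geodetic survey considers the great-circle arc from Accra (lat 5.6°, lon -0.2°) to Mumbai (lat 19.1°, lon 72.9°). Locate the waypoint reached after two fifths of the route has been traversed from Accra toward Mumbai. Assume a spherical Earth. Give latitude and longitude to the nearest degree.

From cos δ = sin φ₁ sin φ₂ + cos φ₁ cos φ₂ cos Δλ, the central angle is δ ≈ 1.261 rad (72.2°).
Interpolate at f = 2/5 with slerp weights a = sin((1−f)δ)/sin δ ≈ 0.721, b = sin(fδ)/sin δ ≈ 0.507.
p = a·p₁ + b·p₂ ≈ (0.858, 0.456, 0.236); φ = arcsin(p_z) ≈ 13.67°, λ = atan2(p_y, p_x) ≈ 27.97°.

≈ lat 14°, lon 28°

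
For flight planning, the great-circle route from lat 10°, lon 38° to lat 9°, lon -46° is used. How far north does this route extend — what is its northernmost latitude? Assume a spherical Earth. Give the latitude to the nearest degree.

≈ 13°

The great circle lies in the plane with unit normal n̂ = (p₁ × p₂)/|p₁ × p₂|.
Here n̂_z ≈ -0.975; the vertex latitude is φ_max = arccos|n̂_z| ≈ 12.7°.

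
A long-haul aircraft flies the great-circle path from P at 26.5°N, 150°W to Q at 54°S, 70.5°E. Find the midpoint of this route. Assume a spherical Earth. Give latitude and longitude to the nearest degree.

The haversine formula gives a central angle δ ≈ 2.436 rad (139.6°) between the endpoints.
Interpolate at f = 1/2 with slerp weights a = sin((1−f)δ)/sin δ ≈ 1.446, b = sin(fδ)/sin δ ≈ 1.446.
p = a·p₁ + b·p₂ ≈ (-0.837, 0.154, -0.525); φ = arcsin(p_z) ≈ -31.65°, λ = atan2(p_y, p_x) ≈ 169.56°.

≈ 32°S, 170°E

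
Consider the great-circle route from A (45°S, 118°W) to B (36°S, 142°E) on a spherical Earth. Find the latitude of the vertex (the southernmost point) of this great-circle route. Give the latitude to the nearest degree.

≈ 54°S

The great circle lies in the plane with unit normal n̂ = (p₁ × p₂)/|p₁ × p₂|.
Here n̂_z ≈ -0.594; the vertex latitude is φ_max = arccos|n̂_z| ≈ 53.6°.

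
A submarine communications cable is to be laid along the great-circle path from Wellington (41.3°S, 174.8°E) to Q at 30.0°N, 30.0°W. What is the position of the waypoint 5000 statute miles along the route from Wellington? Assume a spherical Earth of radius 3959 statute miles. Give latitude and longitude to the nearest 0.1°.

Convert each endpoint to a unit vector on the sphere (x = cos φ cos λ, y = cos φ sin λ, z = sin φ).
The central angle between the endpoints is δ = arccos(p₁·p₂) ≈ 2.740 rad (157.0°). The total great-circle distance is δ·R ≈ 2.740 × 3959 ≈ 10849 mi, so the target fraction is f = 5000/10849 ≈ 0.461.
Interpolate at f ≈ 0.461 with slerp weights a = sin((1−f)δ)/sin δ ≈ 2.550, b = sin(fδ)/sin δ ≈ 2.441.
p = a·p₁ + b·p₂ ≈ (-0.077, -0.883, -0.463); φ = arcsin(p_z) ≈ -27.56°, λ = atan2(p_y, p_x) ≈ -95.00°.

≈ 27.6°S, 95.0°W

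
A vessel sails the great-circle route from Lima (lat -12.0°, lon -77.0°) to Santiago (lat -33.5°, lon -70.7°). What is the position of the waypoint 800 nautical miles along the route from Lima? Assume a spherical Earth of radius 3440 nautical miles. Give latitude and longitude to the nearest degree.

The haversine formula gives a central angle δ ≈ 0.388 rad (22.3°) between the endpoints. The total great-circle distance is δ·R ≈ 0.388 × 3440 ≈ 1336 nmi, so the target fraction is f = 800/1336 ≈ 0.599.
Interpolate at f ≈ 0.599 with slerp weights a = sin((1−f)δ)/sin δ ≈ 0.410, b = sin(fδ)/sin δ ≈ 0.608.
p = a·p₁ + b·p₂ ≈ (0.258, -0.870, -0.421); φ = arcsin(p_z) ≈ -24.90°, λ = atan2(p_y, p_x) ≈ -73.48°.

≈ lat -25°, lon -73°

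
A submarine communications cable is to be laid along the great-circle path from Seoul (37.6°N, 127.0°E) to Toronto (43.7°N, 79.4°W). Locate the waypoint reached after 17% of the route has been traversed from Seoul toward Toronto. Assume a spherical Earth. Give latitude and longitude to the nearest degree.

≈ 53°N, 136°E

From cos δ = sin φ₁ sin φ₂ + cos φ₁ cos φ₂ cos Δλ, the central angle is δ ≈ 1.662 rad (95.3°).
Interpolate at f = 0.17 with slerp weights a = sin((1−f)δ)/sin δ ≈ 0.986, b = sin(fδ)/sin δ ≈ 0.280.
p = a·p₁ + b·p₂ ≈ (-0.433, 0.425, 0.795); φ = arcsin(p_z) ≈ 52.66°, λ = atan2(p_y, p_x) ≈ 135.54°.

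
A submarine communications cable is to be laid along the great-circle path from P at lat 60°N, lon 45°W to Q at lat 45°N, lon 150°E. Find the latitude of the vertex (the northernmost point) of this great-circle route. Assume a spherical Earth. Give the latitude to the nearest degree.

≈ 85°N

The great circle lies in the plane with unit normal n̂ = (p₁ × p₂)/|p₁ × p₂|.
Here n̂_z ≈ -0.095; the vertex latitude is φ_max = arccos|n̂_z| ≈ 84.5°.
Check via Clairaut: cos φ_max = |cos φ₁| · sin C = cos(60.0°)·sin(11.0°) ≈ 0.095, again giving ≈ 84.5°.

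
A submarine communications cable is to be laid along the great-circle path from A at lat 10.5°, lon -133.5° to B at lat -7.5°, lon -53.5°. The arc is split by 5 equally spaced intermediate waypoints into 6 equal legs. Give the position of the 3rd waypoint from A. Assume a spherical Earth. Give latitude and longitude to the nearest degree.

≈ lat 2°, lon -93°

Convert each endpoint to a unit vector on the sphere (x = cos φ cos λ, y = cos φ sin λ, z = sin φ).
The central angle between the endpoints is δ = arccos(p₁·p₂) ≈ 1.425 rad (81.6°).
Interpolate at f = 3/6 with slerp weights a = sin((1−f)δ)/sin δ ≈ 0.661, b = sin(fδ)/sin δ ≈ 0.661.
p = a·p₁ + b·p₂ ≈ (-0.058, -0.998, 0.034); φ = arcsin(p_z) ≈ 1.96°, λ = atan2(p_y, p_x) ≈ -93.30°.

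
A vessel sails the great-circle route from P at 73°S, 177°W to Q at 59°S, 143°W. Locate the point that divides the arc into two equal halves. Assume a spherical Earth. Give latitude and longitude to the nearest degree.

From cos δ = sin φ₁ sin φ₂ + cos φ₁ cos φ₂ cos Δλ, the central angle is δ ≈ 0.335 rad (19.2°).
Interpolate at f = 1/2 with slerp weights a = sin((1−f)δ)/sin δ ≈ 0.507, b = sin(fδ)/sin δ ≈ 0.507.
p = a·p₁ + b·p₂ ≈ (-0.357, -0.165, -0.920); φ = arcsin(p_z) ≈ -66.86°, λ = atan2(p_y, p_x) ≈ -155.18°.

≈ 67°S, 155°W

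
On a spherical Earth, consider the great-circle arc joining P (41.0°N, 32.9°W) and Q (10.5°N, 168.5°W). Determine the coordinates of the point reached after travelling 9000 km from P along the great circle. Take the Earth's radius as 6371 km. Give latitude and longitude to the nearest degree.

≈ (36°N, 145°W)

Convert each endpoint to a unit vector on the sphere (x = cos φ cos λ, y = cos φ sin λ, z = sin φ).
The central angle between the endpoints is δ = arccos(p₁·p₂) ≈ 1.994 rad (114.2°). The total great-circle distance is δ·R ≈ 1.994 × 6371 ≈ 12703 km, so the target fraction is f = 9000/12703 ≈ 0.708.
Interpolate at f ≈ 0.708 with slerp weights a = sin((1−f)δ)/sin δ ≈ 0.602, b = sin(fδ)/sin δ ≈ 1.083.
p = a·p₁ + b·p₂ ≈ (-0.662, -0.459, 0.592); φ = arcsin(p_z) ≈ 36.33°, λ = atan2(p_y, p_x) ≈ -145.25°.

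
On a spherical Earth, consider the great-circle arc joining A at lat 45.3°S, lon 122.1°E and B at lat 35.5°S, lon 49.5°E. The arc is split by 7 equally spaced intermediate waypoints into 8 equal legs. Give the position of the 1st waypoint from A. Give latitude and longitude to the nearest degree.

Convert each endpoint to a unit vector on the sphere (x = cos φ cos λ, y = cos φ sin λ, z = sin φ).
The central angle between the endpoints is δ = arccos(p₁·p₂) ≈ 0.947 rad (54.3°).
Interpolate at f = 1/8 with slerp weights a = sin((1−f)δ)/sin δ ≈ 0.908, b = sin(fδ)/sin δ ≈ 0.146.
p = a·p₁ + b·p₂ ≈ (-0.262, 0.631, -0.730); φ = arcsin(p_z) ≈ -46.88°, λ = atan2(p_y, p_x) ≈ 112.58°.

≈ lat 47°S, lon 113°E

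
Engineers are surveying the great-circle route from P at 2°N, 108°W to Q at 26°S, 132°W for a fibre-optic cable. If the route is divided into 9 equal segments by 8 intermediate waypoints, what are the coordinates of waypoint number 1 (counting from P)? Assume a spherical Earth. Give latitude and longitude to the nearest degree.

From cos δ = sin φ₁ sin φ₂ + cos φ₁ cos φ₂ cos Δλ, the central angle is δ ≈ 0.635 rad (36.4°).
Interpolate at f = 1/9 with slerp weights a = sin((1−f)δ)/sin δ ≈ 0.902, b = sin(fδ)/sin δ ≈ 0.119.
p = a·p₁ + b·p₂ ≈ (-0.350, -0.937, -0.021); φ = arcsin(p_z) ≈ -1.18°, λ = atan2(p_y, p_x) ≈ -110.49°.

≈ 1°S, 110°W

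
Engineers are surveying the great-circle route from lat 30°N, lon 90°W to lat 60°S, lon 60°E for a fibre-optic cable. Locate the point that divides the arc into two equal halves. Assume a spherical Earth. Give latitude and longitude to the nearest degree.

Write both endpoints as unit vectors p₁, p₂ with components (cos φ cos λ, cos φ sin λ, sin φ).
The central angle between the endpoints is δ = arccos(p₁·p₂) ≈ 2.512 rad (143.9°).
Interpolate at f = 1/2 with slerp weights a = sin((1−f)δ)/sin δ ≈ 1.614, b = sin(fδ)/sin δ ≈ 1.614.
p = a·p₁ + b·p₂ ≈ (0.403, -0.699, -0.591); φ = arcsin(p_z) ≈ -36.21°, λ = atan2(p_y, p_x) ≈ -60.00°.

≈ lat 36°S, lon 60°W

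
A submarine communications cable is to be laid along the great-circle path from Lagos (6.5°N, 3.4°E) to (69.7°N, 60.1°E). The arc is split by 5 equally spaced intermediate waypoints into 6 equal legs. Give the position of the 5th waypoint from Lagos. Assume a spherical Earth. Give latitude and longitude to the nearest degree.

≈ (62°N, 37°E)

Write both endpoints as unit vectors p₁, p₂ with components (cos φ cos λ, cos φ sin λ, sin φ).
The central angle between the endpoints is δ = arccos(p₁·p₂) ≈ 1.271 rad (72.8°).
Interpolate at f = 5/6 with slerp weights a = sin((1−f)δ)/sin δ ≈ 0.220, b = sin(fδ)/sin δ ≈ 0.913.
p = a·p₁ + b·p₂ ≈ (0.376, 0.287, 0.881); φ = arcsin(p_z) ≈ 61.75°, λ = atan2(p_y, p_x) ≈ 37.39°.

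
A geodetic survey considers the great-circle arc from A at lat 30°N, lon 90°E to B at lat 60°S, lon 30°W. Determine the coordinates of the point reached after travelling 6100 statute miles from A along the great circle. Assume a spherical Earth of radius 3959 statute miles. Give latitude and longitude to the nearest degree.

From cos δ = sin φ₁ sin φ₂ + cos φ₁ cos φ₂ cos Δλ, the central angle is δ ≈ 2.278 rad (130.5°). The total great-circle distance is δ·R ≈ 2.278 × 3959 ≈ 9018 mi, so the target fraction is f = 6100/9018 ≈ 0.676.
Interpolate at f ≈ 0.676 with slerp weights a = sin((1−f)δ)/sin δ ≈ 0.884, b = sin(fδ)/sin δ ≈ 1.315.
p = a·p₁ + b·p₂ ≈ (0.569, 0.437, -0.697); φ = arcsin(p_z) ≈ -44.15°, λ = atan2(p_y, p_x) ≈ 37.50°.

≈ lat 44°S, lon 38°E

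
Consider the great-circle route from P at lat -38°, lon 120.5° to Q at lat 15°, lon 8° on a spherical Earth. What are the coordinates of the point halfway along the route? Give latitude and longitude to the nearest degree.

≈ lat -20°, lon 56°

Write both endpoints as unit vectors p₁, p₂ with components (cos φ cos λ, cos φ sin λ, sin φ).
The central angle between the endpoints is δ = arccos(p₁·p₂) ≈ 2.038 rad (116.8°).
Interpolate at f = 1/2 with slerp weights a = sin((1−f)δ)/sin δ ≈ 0.954, b = sin(fδ)/sin δ ≈ 0.954.
p = a·p₁ + b·p₂ ≈ (0.531, 0.776, -0.340); φ = arcsin(p_z) ≈ -19.90°, λ = atan2(p_y, p_x) ≈ 55.62°.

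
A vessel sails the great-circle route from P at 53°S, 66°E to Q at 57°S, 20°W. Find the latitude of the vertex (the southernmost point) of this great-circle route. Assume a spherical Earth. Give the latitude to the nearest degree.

≈ 63°S

The great circle lies in the plane with unit normal n̂ = (p₁ × p₂)/|p₁ × p₂|.
Here n̂_z ≈ -0.453; the vertex latitude is φ_max = arccos|n̂_z| ≈ 63.0°.
Check via Clairaut: cos φ_max = |cos φ₁| · sin C = cos(53.0°)·sin(131.1°) ≈ 0.453, again giving ≈ 63.0°.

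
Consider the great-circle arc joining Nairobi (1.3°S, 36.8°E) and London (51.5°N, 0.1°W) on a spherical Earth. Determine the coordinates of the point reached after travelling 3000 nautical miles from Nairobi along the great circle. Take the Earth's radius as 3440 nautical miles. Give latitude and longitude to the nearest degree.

≈ (43°N, 10°E)

The haversine formula gives a central angle δ ≈ 1.070 rad (61.3°) between the endpoints. The total great-circle distance is δ·R ≈ 1.070 × 3440 ≈ 3682 nmi, so the target fraction is f = 3000/3682 ≈ 0.815.
Interpolate at f ≈ 0.815 with slerp weights a = sin((1−f)δ)/sin δ ≈ 0.224, b = sin(fδ)/sin δ ≈ 0.873.
p = a·p₁ + b·p₂ ≈ (0.723, 0.133, 0.678); φ = arcsin(p_z) ≈ 42.68°, λ = atan2(p_y, p_x) ≈ 10.46°.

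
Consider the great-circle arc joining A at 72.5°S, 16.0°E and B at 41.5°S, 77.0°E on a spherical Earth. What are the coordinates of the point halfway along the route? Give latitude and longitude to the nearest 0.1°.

≈ 60.0°S, 60.6°E

The haversine formula gives a central angle δ ≈ 0.736 rad (42.2°) between the endpoints.
Interpolate at f = 1/2 with slerp weights a = sin((1−f)δ)/sin δ ≈ 0.536, b = sin(fδ)/sin δ ≈ 0.536.
p = a·p₁ + b·p₂ ≈ (0.245, 0.435, -0.866); φ = arcsin(p_z) ≈ -60.02°, λ = atan2(p_y, p_x) ≈ 60.62°.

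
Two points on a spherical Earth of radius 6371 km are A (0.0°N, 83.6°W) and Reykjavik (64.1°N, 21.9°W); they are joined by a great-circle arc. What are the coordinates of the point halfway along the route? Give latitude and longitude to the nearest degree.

≈ (35°N, 66°W)

Write both endpoints as unit vectors p₁, p₂ with components (cos φ cos λ, cos φ sin λ, sin φ).
The central angle between the endpoints is δ = arccos(p₁·p₂) ≈ 1.362 rad (78.0°).
Interpolate at f = 1/2 with slerp weights a = sin((1−f)δ)/sin δ ≈ 0.644, b = sin(fδ)/sin δ ≈ 0.644.
p = a·p₁ + b·p₂ ≈ (0.333, -0.744, 0.579); φ = arcsin(p_z) ≈ 35.38°, λ = atan2(p_y, p_x) ≈ -65.93°.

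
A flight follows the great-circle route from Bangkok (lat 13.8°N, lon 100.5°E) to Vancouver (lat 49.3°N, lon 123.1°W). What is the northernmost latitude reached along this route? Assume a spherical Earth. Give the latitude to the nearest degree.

The great circle lies in the plane with unit normal n̂ = (p₁ × p₂)/|p₁ × p₂|.
Here n̂_z ≈ +0.455; the vertex latitude is φ_max = arccos|n̂_z| ≈ 63.0°.

≈ 63°N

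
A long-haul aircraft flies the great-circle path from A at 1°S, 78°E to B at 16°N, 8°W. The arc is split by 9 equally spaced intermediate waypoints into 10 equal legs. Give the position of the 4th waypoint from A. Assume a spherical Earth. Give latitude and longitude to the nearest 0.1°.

Convert each endpoint to a unit vector on the sphere (x = cos φ cos λ, y = cos φ sin λ, z = sin φ).
The central angle between the endpoints is δ = arccos(p₁·p₂) ≈ 1.509 rad (86.4°).
Interpolate at f = 4/10 with slerp weights a = sin((1−f)δ)/sin δ ≈ 0.788, b = sin(fδ)/sin δ ≈ 0.569.
p = a·p₁ + b·p₂ ≈ (0.705, 0.695, 0.143); φ = arcsin(p_z) ≈ 8.22°, λ = atan2(p_y, p_x) ≈ 44.57°.

≈ 8.2°N, 44.6°E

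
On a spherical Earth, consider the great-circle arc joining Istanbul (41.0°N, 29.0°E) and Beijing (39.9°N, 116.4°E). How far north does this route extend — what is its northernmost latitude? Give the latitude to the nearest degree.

The great circle lies in the plane with unit normal n̂ = (p₁ × p₂)/|p₁ × p₂|.
Here n̂_z ≈ +0.647; the vertex latitude is φ_max = arccos|n̂_z| ≈ 49.7°.
Check via Clairaut: cos φ_max = |cos φ₁| · sin C = cos(41.0°)·sin(59.0°) ≈ 0.647, again giving ≈ 49.7°.

≈ 50°N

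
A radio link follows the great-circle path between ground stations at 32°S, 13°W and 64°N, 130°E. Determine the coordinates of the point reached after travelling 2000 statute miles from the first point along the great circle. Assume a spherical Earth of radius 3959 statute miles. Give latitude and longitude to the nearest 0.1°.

The haversine formula gives a central angle δ ≈ 2.455 rad (140.6°) between the endpoints. The total great-circle distance is δ·R ≈ 2.455 × 3959 ≈ 9718 mi, so the target fraction is f = 2000/9718 ≈ 0.206.
Interpolate at f ≈ 0.206 with slerp weights a = sin((1−f)δ)/sin δ ≈ 1.465, b = sin(fδ)/sin δ ≈ 0.763.
p = a·p₁ + b·p₂ ≈ (0.996, -0.023, -0.091); φ = arcsin(p_z) ≈ -5.19°, λ = atan2(p_y, p_x) ≈ -1.34°.

≈ 5.2°S, 1.3°W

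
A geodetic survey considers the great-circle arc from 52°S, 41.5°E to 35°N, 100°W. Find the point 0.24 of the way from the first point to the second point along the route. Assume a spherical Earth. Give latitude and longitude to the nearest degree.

Write both endpoints as unit vectors p₁, p₂ with components (cos φ cos λ, cos φ sin λ, sin φ).
The central angle between the endpoints is δ = arccos(p₁·p₂) ≈ 2.580 rad (147.9°).
Interpolate at f = 0.24 with slerp weights a = sin((1−f)δ)/sin δ ≈ 1.738, b = sin(fδ)/sin δ ≈ 1.091.
p = a·p₁ + b·p₂ ≈ (0.646, -0.171, -0.744); φ = arcsin(p_z) ≈ -48.05°, λ = atan2(p_y, p_x) ≈ -14.83°.

≈ 48°S, 15°W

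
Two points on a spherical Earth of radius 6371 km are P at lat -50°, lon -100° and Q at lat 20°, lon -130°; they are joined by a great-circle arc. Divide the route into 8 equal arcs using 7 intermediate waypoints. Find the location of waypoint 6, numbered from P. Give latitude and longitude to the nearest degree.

≈ lat 2°, lon -124°

Convert each endpoint to a unit vector on the sphere (x = cos φ cos λ, y = cos φ sin λ, z = sin φ).
The central angle between the endpoints is δ = arccos(p₁·p₂) ≈ 1.307 rad (74.9°).
Interpolate at f = 6/8 with slerp weights a = sin((1−f)δ)/sin δ ≈ 0.332, b = sin(fδ)/sin δ ≈ 0.860.
p = a·p₁ + b·p₂ ≈ (-0.557, -0.830, 0.040); φ = arcsin(p_z) ≈ 2.27°, λ = atan2(p_y, p_x) ≈ -123.86°.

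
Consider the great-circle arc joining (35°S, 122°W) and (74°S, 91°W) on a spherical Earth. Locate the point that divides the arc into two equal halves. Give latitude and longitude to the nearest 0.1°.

≈ (55.2°S, 114.3°W)

Convert each endpoint to a unit vector on the sphere (x = cos φ cos λ, y = cos φ sin λ, z = sin φ).
The central angle between the endpoints is δ = arccos(p₁·p₂) ≈ 0.730 rad (41.8°).
Interpolate at f = 1/2 with slerp weights a = sin((1−f)δ)/sin δ ≈ 0.535, b = sin(fδ)/sin δ ≈ 0.535.
p = a·p₁ + b·p₂ ≈ (-0.235, -0.519, -0.822); φ = arcsin(p_z) ≈ -55.25°, λ = atan2(p_y, p_x) ≈ -114.34°.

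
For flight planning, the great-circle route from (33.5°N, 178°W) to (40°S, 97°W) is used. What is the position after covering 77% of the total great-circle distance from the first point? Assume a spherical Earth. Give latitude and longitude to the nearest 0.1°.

Convert each endpoint to a unit vector on the sphere (x = cos φ cos λ, y = cos φ sin λ, z = sin φ).
The central angle between the endpoints is δ = arccos(p₁·p₂) ≈ 1.828 rad (104.8°).
Interpolate at f = 0.77 with slerp weights a = sin((1−f)δ)/sin δ ≈ 0.422, b = sin(fδ)/sin δ ≈ 1.020.
p = a·p₁ + b·p₂ ≈ (-0.447, -0.788, -0.423); φ = arcsin(p_z) ≈ -25.02°, λ = atan2(p_y, p_x) ≈ -119.57°.

≈ (25.0°S, 119.6°W)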